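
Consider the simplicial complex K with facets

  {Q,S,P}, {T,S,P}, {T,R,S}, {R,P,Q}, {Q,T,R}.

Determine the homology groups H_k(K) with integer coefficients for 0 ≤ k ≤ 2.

H_0 ≅ Z,  H_1 ≅ Z,  H_2 = 0.

Fix the vertex order P < Q < R < S < T and write every simplex with vertices in increasing order. Then dim K = 2 and the simplices of K are:

  0-simplices (5): P, Q, R, S, T
  1-simplices (10): PQ, PR, PS, PT, QR, QS, QT, RS, RT, ST
  2-simplices (5): PQR, PQS, PST, QRT, RST

so the chain groups are C_0 ≅ Z^5, C_1 ≅ Z^10, C_2 ≅ Z^5.

Boundary ∂_1: C_1 → C_0 is given by ∂[p,q] = [q] − [p]. For instance
  ∂RS = S − R.
The 5×10 boundary matrix has rank 4 and Smith normal form diag(1,1,1,1).

Boundary ∂_2: C_2 → C_1 maps a triangle to the signed sum of its edges. For instance
  ∂PQS = QS − PS + PQ,
  ∂RST = ST − RT + RS.
The resulting 10×5 matrix has rank 5, and its Smith normal form has invariant factors (1,1,1,1,1).

Computing H_k = (kernel of ∂_k) / (image of ∂_{k+1}):

  H_0: rank C_0 − rank ∂_1 = 5 − 4 = 1, and the invariant factors of ∂_1 are all 1, so H_0 ≅ Z.
  H_1: rank ker ∂_1 − rank ∂_2 = (10 − 4) − 5 = 1, and the invariant factors of ∂_2 are all 1, so H_1 ≅ Z.
  H_2: rank ker ∂_2 − rank ∂_3 = (5 − 5) − 0 = 0, and there is no ∂_3, so H_2 ≅ 0.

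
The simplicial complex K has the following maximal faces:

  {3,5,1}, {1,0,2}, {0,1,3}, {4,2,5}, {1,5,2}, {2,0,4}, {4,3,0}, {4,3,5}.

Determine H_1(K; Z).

H_1 = 0.

Take the total order 0 < 1 < 2 < 3 < 4 < 5 on the vertex set. Then K (dimension 2) consists of the simplices:

  0-simplices (6): [0], [1], [2], [3], [4], [5]
  1-simplices (12): [0,1], [0,2], [0,3], [0,4], [1,2], [1,3], [1,5], [2,4], [2,5], [3,4], [3,5], [4,5]
  2-simplices (8): [0,1,2], [0,1,3], [0,2,4], [0,3,4], [1,2,5], [1,3,5], [2,4,5], [3,4,5]

giving chain groups C_0 ≅ Z^6, C_1 ≅ Z^12, C_2 ≅ Z^8.

The boundary map ∂_1: C_1 → C_0 sends each edge [p,q] (with p < q) to q − p. For instance
  ∂[3,4] = [4] − [3].
The 6×12 boundary matrix has rank 5 and Smith normal form diag(1,1,1,1,1).

Boundary ∂_2: C_2 → C_1 acts by ∂[p,q,r] = [q,r] − [p,r] + [p,q]. For instance
  ∂[0,2,4] = [2,4] − [0,4] + [0,2],
  ∂[2,4,5] = [4,5] − [2,5] + [2,4].
This gives a 12×8 integer matrix of rank 7; reducing to Smith normal form yields diagonal entries (1,1,1,1,1,1,1).

Reading off H_k = ker ∂_k / im ∂_{k+1}:

  H_1: rank ker ∂_1 − rank ∂_2 = (12 − 5) − 7 = 0, and the invariant factors of ∂_2 are all 1, so H_1 ≅ 0.

(K is a triangulation of the 2-sphere S^2.)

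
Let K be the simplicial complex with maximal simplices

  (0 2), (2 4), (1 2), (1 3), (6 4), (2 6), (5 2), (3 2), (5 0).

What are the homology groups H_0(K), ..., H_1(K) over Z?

H_0 = Z,  H_1 = Z^3.

Order the vertices as 0 < 1 < 2 < 3 < 4 < 5 < 6. Listing each simplex with vertices in this order, K has dimension 1 with simplices:

  0-simplices (7): [0], [1], [2], [3], [4], [5], [6]
  1-simplices (9): [0,2], [0,5], [1,2], [1,3], [2,3], [2,4], [2,5], [2,6], [4,6]

Hence C_0 ≅ Z^7, C_1 ≅ Z^9.

Boundary ∂_1: C_1 → C_0 sends each edge [p,q] (with p < q) to q − p.
The 7×9 boundary matrix has rank 6 and Smith normal form diag(1,1,1,1,1,1).

Computing H_k = (kernel of ∂_k) / (image of ∂_{k+1}):

  H_0: rank C_0 − rank ∂_1 = 7 − 6 = 1, and the invariant factors of ∂_1 are all 1, so H_0 = Z.
  H_1: rank ker ∂_1 − rank ∂_2 = (9 − 6) − 0 = 3, and there is no ∂_2, so H_1 = Z^3.

As a check, the Euler characteristic is 7 − 9 = -2, which agrees with 1 − 3 = -2.
(K is a triangulation of a wedge of 3 circles.)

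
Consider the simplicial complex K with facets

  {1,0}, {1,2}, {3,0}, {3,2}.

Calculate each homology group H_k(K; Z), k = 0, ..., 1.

H_0 = Z,  H_1 = Z.

We work with the vertex ordering 0 < 1 < 2 < 3. The simplices of K, each written with vertices in increasing order, are:

  0-simplices (4): [0], [1], [2], [3]
  1-simplices (4): [0,1], [0,3], [1,2], [2,3]

giving chain groups C_0 ≅ Z^4, C_1 ≅ Z^4.

∂_1: C_1 → C_0 is given by ∂[p,q] = [q] − [p].
The resulting 4×4 matrix has rank 3, and its Smith normal form has invariant factors (1,1,1).

Now H_k = ker ∂_k / im ∂_{k+1}, so:

  H_0: rank C_0 − rank ∂_1 = 4 − 3 = 1, and the invariant factors of ∂_1 are all 1, so H_0 = Z.
  H_1: rank ker ∂_1 − rank ∂_2 = (4 − 3) − 0 = 1, and there is no ∂_2, so H_1 = Z.

As a check, the Euler characteristic is 4 − 4 = 0, which agrees with 1 − 1 = 0.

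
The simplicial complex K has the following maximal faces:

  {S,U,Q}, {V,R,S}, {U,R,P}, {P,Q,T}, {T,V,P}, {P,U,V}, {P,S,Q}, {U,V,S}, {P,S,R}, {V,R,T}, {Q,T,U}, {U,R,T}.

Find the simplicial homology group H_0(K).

H_0 ≅ Z.

Take the total order P < Q < R < S < T < U < V on the vertex set. Then K (dimension 2) consists of the simplices:

  0-simplices (7): P, Q, R, S, T, U, V
  1-simplices (18): PQ, PR, PS, PT, PU, PV, QS, QT, QU, RS, RT, RU, RV, SU, SV, TU, TV, UV
  2-simplices (12): PQS, PQT, PRS, PRU, PTV, PUV, QSU, QTU, RSV, RTU, RTV, SUV

giving chain groups C_0 ≅ Z^7, C_1 ≅ Z^18, C_2 ≅ Z^12.

The boundary map ∂_1: C_1 → C_0 sends each edge [p,q] (with p < q) to q − p. For instance
  ∂RS = S − R.
The resulting 7×18 matrix has rank 6, and its Smith normal form has invariant factors (1,1,1,1,1,1).

∂_2: C_2 → C_1 sends each 2-simplex [p,q,r] to [q,r] − [p,r] + [p,q]. For instance
  ∂RTV = TV − RV + RT,
  ∂RSV = SV − RV + RS.
The resulting 18×12 matrix has rank 12, and its Smith normal form has invariant factors (1,1,1,1,1,1,1,1,1,1,1,2).

Reading off H_k = ker ∂_k / im ∂_{k+1}:

  H_0: rank C_0 − rank ∂_1 = 7 − 6 = 1, and the invariant factors of ∂_1 are all 1, so H_0 ≅ Z.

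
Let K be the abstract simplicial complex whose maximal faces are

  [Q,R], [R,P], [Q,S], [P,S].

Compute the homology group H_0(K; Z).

H_0 ≅ Z.

We work with the vertex ordering P < Q < R < S. The simplices of K, each written with vertices in increasing order, are:

  0-simplices (4): P, Q, R, S
  1-simplices (4): PR, PS, QR, QS

giving chain groups C_0 ≅ Z^4, C_1 ≅ Z^4.

Boundary ∂_1: C_1 → C_0 sends each edge [p,q] (with p < q) to q − p.
This gives a 4×4 integer matrix of rank 3; reducing to Smith normal form yields diagonal entries (1,1,1).

From H_k ≅ ker(∂_k) / im(∂_{k+1}) we obtain:

  H_0: rank C_0 − rank ∂_1 = 4 − 3 = 1, and the invariant factors of ∂_1 are all 1, so H_0 ≅ Z.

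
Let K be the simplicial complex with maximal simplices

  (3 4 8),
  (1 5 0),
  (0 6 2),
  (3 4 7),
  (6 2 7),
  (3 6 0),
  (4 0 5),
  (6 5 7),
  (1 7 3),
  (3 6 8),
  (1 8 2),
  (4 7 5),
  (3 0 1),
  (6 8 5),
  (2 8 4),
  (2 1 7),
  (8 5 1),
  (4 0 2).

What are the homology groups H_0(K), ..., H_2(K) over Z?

H_0 = Z,  H_1 = Z^2,  H_2 = Z.

Order the vertices as 0 < 1 < 2 < 3 < 4 < 5 < 6 < 7 < 8. Listing each simplex with vertices in this order, K has dimension 2 with simplices:

  0-simplices (9): [0], [1], [2], [3], [4], [5], [6], [7], [8]
  1-simplices (27): (27 of them)
  2-simplices (18): [0,1,3], [0,1,5], [0,2,4], [0,2,6], [0,3,6], [0,4,5], [1,2,7], [1,2,8], [1,3,7], [1,5,8], [2,4,8], [2,6,7], [3,4,7], [3,4,8], [3,6,8], [4,5,7], [5,6,7], [5,6,8]

Hence C_0 ≅ Z^9, C_1 ≅ Z^27, C_2 ≅ Z^18.

∂_1: C_1 → C_0 is given by ∂[p,q] = [q] − [p]. For instance
  ∂[6,8] = [8] − [6].
As a 9×27 matrix over Z this has rank 8, with invariant factors (1,1,1,1,1,1,1,1).

∂_2: C_2 → C_1 maps a triangle to the signed sum of its edges. For instance
  ∂[5,6,7] = [6,7] − [5,7] + [5,6],
  ∂[3,4,8] = [4,8] − [3,8] + [3,4].
The 27×18 boundary matrix has rank 17 and Smith normal form diag(1,1,1,1,1,1,1,1,1,1,1,1,1,1,1,1,1).

Reading off H_k = ker ∂_k / im ∂_{k+1}:

  H_0: rank C_0 − rank ∂_1 = 9 − 8 = 1, and the invariant factors of ∂_1 are all 1, so H_0 ≅ Z.
  H_1: rank ker ∂_1 − rank ∂_2 = (27 − 8) − 17 = 2, and the invariant factors of ∂_2 are all 1, so H_1 ≅ Z^2.
  H_2: rank ker ∂_2 − rank ∂_3 = (18 − 17) − 0 = 1, and there is no ∂_3, so H_2 ≅ Z.

As a check, the Euler characteristic is 9 − 27 + 18 = 0, which agrees with 1 − 2 + 1 = 0.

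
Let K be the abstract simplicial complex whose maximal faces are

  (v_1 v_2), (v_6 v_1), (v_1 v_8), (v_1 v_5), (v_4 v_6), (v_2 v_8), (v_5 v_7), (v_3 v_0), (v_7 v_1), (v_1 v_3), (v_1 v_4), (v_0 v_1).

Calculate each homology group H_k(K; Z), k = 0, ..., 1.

H_0 ≅ Z,  H_1 ≅ Z^4.

Take the total order v_0 < v_1 < v_2 < v_3 < v_4 < v_5 < v_6 < v_7 < v_8 on the vertex set. Then K (dimension 1) consists of the simplices:

  0-simplices (9): [v_0], [v_1], [v_2], [v_3], [v_4], [v_5], [v_6], [v_7], [v_8]
  1-simplices (12): [v_0,v_1], [v_0,v_3], [v_1,v_2], [v_1,v_3], [v_1,v_4], [v_1,v_5], [v_1,v_6], [v_1,v_7], [v_1,v_8], [v_2,v_8], [v_4,v_6], [v_5,v_7]

giving chain groups C_0 ≅ Z^9, C_1 ≅ Z^12.

Boundary ∂_1: C_1 → C_0 is given by ∂[p,q] = [q] − [p].
The 9×12 boundary matrix has rank 8 and Smith normal form diag(1,1,1,1,1,1,1,1).

Computing H_k = (kernel of ∂_k) / (image of ∂_{k+1}):

  H_0: rank C_0 − rank ∂_1 = 9 − 8 = 1, and the invariant factors of ∂_1 are all 1, so H_0 = Z.
  H_1: rank ker ∂_1 − rank ∂_2 = (12 − 8) − 0 = 4, and there is no ∂_2, so H_1 = Z^4.

As a check, the Euler characteristic is 9 − 12 = -3, which agrees with 1 − 4 = -3.
(K is a triangulation of a wedge of 4 circles.)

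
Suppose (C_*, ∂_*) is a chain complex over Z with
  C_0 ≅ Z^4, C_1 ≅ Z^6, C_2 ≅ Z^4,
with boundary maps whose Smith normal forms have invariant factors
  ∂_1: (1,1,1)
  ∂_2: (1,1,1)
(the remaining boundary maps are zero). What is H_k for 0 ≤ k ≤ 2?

H_0 = Z,  H_1 = 0,  H_2 = Z.

H_0: b_0 = 4 − 0 − 3 = 1; torsion from ∂_1 factors > 1: none. So H_0 = Z.
H_1: b_1 = 6 − 3 − 3 = 0; torsion from ∂_2 factors > 1: none. So H_1 = 0.
H_2: b_2 = 4 − 3 − 0 = 1; torsion from ∂_3 factors > 1: none. So H_2 = Z.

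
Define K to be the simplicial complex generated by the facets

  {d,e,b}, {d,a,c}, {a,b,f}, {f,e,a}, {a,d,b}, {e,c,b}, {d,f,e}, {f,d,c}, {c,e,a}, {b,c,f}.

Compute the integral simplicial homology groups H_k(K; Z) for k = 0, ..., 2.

Order the vertices as a < b < c < d < e < f. Listing each simplex with vertices in this order, K has dimension 2 with simplices:

  0-simplices (6): a, b, c, d, e, f
  1-simplices (15): ab, ac, ad, ae, af, bc, bd, be, bf, cd, ce, cf, de, df, ef
  2-simplices (10): abd, abf, acd, ace, aef, bce, bcf, bde, cdf, def

giving chain groups C_0 ≅ Z^6, C_1 ≅ Z^15, C_2 ≅ Z^10.

The boundary map ∂_1: C_1 → C_0 is given by ∂[p,q] = [q] − [p].
This gives a 6×15 integer matrix of rank 5; reducing to Smith normal form yields diagonal entries (1,1,1,1,1).

Boundary ∂_2: C_2 → C_1 sends each 2-simplex [p,q,r] to [q,r] − [p,r] + [p,q]. For instance
  ∂cdf = df − cf + cd,
  ∂bce = ce − be + bc.
This gives a 15×10 integer matrix of rank 10; reducing to Smith normal form yields diagonal entries (1,1,1,1,1,1,1,1,1,2).

Computing H_k = (kernel of ∂_k) / (image of ∂_{k+1}):

  H_0: rank C_0 − rank ∂_1 = 6 − 5 = 1, and the invariant factors of ∂_1 are all 1, so H_0 = Z.
  H_1: rank ker ∂_1 − rank ∂_2 = (15 − 5) − 10 = 0, and ∂_2 has invariant factor 2 > 1, so H_1 = Z/2.
  H_2: rank ker ∂_2 − rank ∂_3 = (10 − 10) − 0 = 0, and there is no ∂_3, so H_2 = 0.

H_0 ≅ Z,  H_1 ≅ Z/2,  H_2 = 0.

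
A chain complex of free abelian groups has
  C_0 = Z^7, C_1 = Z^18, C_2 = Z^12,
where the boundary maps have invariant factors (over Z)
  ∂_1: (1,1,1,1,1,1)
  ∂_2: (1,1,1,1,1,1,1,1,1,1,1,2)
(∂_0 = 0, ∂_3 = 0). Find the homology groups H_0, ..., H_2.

H_0 ≅ Z,  H_1 ≅ Z/2,  H_2 = 0.

H_0: b_0 = 7 − 0 − 6 = 1; torsion from ∂_1 factors > 1: none. So H_0 ≅ Z.
H_1: b_1 = 18 − 6 − 12 = 0; torsion from ∂_2 factors > 1: [2]. So H_1 ≅ Z/2.
H_2: b_2 = 12 − 12 − 0 = 0; torsion from ∂_3 factors > 1: none. So H_2 ≅ 0.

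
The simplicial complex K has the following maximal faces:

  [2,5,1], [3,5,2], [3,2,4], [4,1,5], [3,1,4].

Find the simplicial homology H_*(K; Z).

H_0 = Z,  H_1 = Z,  H_2 = 0.

Order the vertices as 1 < 2 < 3 < 4 < 5. Listing each simplex with vertices in this order, K has dimension 2 with simplices:

  0-simplices (5): [1], [2], [3], [4], [5]
  1-simplices (10): [1,2], [1,3], [1,4], [1,5], [2,3], [2,4], [2,5], [3,4], [3,5], [4,5]
  2-simplices (5): [1,2,5], [1,3,4], [1,4,5], [2,3,4], [2,3,5]

so the chain groups are C_0 ≅ Z^5, C_1 ≅ Z^10, C_2 ≅ Z^5.

∂_1: C_1 → C_0 is given by ∂[p,q] = [q] − [p]. For instance
  ∂[1,3] = [3] − [1].
The 5×10 boundary matrix has rank 4 and Smith normal form diag(1,1,1,1).

Boundary ∂_2: C_2 → C_1 maps a triangle to the signed sum of its edges. For instance
  ∂[1,3,4] = [3,4] − [1,4] + [1,3],
  ∂[1,4,5] = [4,5] − [1,5] + [1,4].
This gives a 10×5 integer matrix of rank 5; reducing to Smith normal form yields diagonal entries (1,1,1,1,1).

Reading off H_k = ker ∂_k / im ∂_{k+1}:

  H_0: rank C_0 − rank ∂_1 = 5 − 4 = 1, and the invariant factors of ∂_1 are all 1, so H_0 = Z.
  H_1: rank ker ∂_1 − rank ∂_2 = (10 − 4) − 5 = 1, and the invariant factors of ∂_2 are all 1, so H_1 = Z.
  H_2: rank ker ∂_2 − rank ∂_3 = (5 − 5) − 0 = 0, and there is no ∂_3, so H_2 = 0.

As a check, the Euler characteristic is 5 − 10 + 5 = 0, which agrees with 1 − 1 + 0 = 0.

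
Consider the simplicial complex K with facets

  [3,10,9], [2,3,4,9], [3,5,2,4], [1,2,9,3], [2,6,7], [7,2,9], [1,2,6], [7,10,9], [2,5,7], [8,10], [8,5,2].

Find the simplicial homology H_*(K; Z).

H_0 = Z,  H_1 = Z,  H_2 = 0,  H_3 = 0.

Fix the vertex order 1 < 2 < 3 < 4 < 5 < 6 < 7 < 8 < 9 < 10 and write every simplex with vertices in increasing order. Then dim K = 3 and the simplices of K are:

  0-simplices (10): [1], [2], [3], [4], [5], [6], [7], [8], [9], [10]
  1-simplices (24): (24 of them)
  2-simplices (17): [1,2,3], [1,2,6], [1,2,9], [1,3,9], [2,3,4], [2,3,5], [2,3,9], [2,4,5], [2,4,9], [2,5,7], [2,5,8], [2,6,7], [2,7,9], [3,4,5], [3,4,9], [3,9,10], [7,9,10]
  3-simplices (3): [1,2,3,9], [2,3,4,5], [2,3,4,9]

giving chain groups C_0 ≅ Z^10, C_1 ≅ Z^24, C_2 ≅ Z^17, C_3 ≅ Z^3.

Boundary ∂_1: C_1 → C_0 maps an edge to its endpoints' difference, ∂[p,q] = q − p.
This gives a 10×24 integer matrix of rank 9; reducing to Smith normal form yields diagonal entries (1,1,1,1,1,1,1,1,1).

Boundary ∂_2: C_2 → C_1 sends each 2-simplex [p,q,r] to [q,r] − [p,r] + [p,q]. For instance
  ∂[2,3,9] = [3,9] − [2,9] + [2,3],
  ∂[2,5,8] = [5,8] − [2,8] + [2,5].
The 24×17 boundary matrix has rank 14 and Smith normal form diag(1,1,1,1,1,1,1,1,1,1,1,1,1,1).

Boundary ∂_3: C_3 → C_2 sends each 3-simplex σ to the alternating sum Σ_i (−1)^i (σ with its i-th vertex removed). For instance
  ∂[2,3,4,5] = [3,4,5] − [2,4,5] + [2,3,5] − [2,3,4],
  ∂[1,2,3,9] = [2,3,9] − [1,3,9] + [1,2,9] − [1,2,3].
The 17×3 boundary matrix has rank 3 and Smith normal form diag(1,1,1).

From H_k ≅ ker(∂_k) / im(∂_{k+1}) we obtain:

  H_0: rank C_0 − rank ∂_1 = 10 − 9 = 1, and the invariant factors of ∂_1 are all 1, so H_0 = Z.
  H_1: rank ker ∂_1 − rank ∂_2 = (24 − 9) − 14 = 1, and the invariant factors of ∂_2 are all 1, so H_1 = Z.
  H_2: rank ker ∂_2 − rank ∂_3 = (17 − 14) − 3 = 0, and the invariant factors of ∂_3 are all 1, so H_2 = 0.
  H_3: rank ker ∂_3 − rank ∂_4 = (3 − 3) − 0 = 0, and there is no ∂_4, so H_3 = 0.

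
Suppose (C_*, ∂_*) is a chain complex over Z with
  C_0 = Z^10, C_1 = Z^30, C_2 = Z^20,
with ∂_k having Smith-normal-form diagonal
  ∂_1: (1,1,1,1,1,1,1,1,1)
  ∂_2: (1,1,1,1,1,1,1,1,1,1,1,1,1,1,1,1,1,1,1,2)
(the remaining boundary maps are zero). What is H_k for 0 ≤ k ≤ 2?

H_0 = Z,  H_1 = Z ⊕ Z_2,  H_2 = 0.

H_0: b_0 = 10 − 0 − 9 = 1; torsion from ∂_1 factors > 1: none. So H_0 = Z.
H_1: b_1 = 30 − 9 − 20 = 1; torsion from ∂_2 factors > 1: [2]. So H_1 = Z ⊕ Z_2.
H_2: b_2 = 20 − 20 − 0 = 0; torsion from ∂_3 factors > 1: none. So H_2 = 0.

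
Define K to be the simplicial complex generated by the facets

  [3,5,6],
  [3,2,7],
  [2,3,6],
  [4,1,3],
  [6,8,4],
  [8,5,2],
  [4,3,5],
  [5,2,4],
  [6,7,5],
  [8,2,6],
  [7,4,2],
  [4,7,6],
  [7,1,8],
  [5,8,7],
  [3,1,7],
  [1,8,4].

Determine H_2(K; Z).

We work with the vertex ordering 1 < 2 < 3 < 4 < 5 < 6 < 7 < 8. The simplices of K, each written with vertices in increasing order, are:

  0-simplices (8): [1], [2], [3], [4], [5], [6], [7], [8]
  1-simplices (24): (24 of them)
  2-simplices (16): [1,3,4], [1,3,7], [1,4,8], [1,7,8], [2,3,6], [2,3,7], [2,4,5], [2,4,7], [2,5,8], [2,6,8], [3,4,5], [3,5,6], [4,6,7], [4,6,8], [5,6,7], [5,7,8]

giving chain groups C_0 ≅ Z^8, C_1 ≅ Z^24, C_2 ≅ Z^16.

∂_1: C_1 → C_0 is given by ∂[p,q] = [q] − [p].
This gives a 8×24 integer matrix of rank 7; reducing to Smith normal form yields diagonal entries (1,1,1,1,1,1,1).

Boundary ∂_2: C_2 → C_1 maps a triangle to the signed sum of its edges. For instance
  ∂[5,7,8] = [7,8] − [5,8] + [5,7],
  ∂[3,4,5] = [4,5] − [3,5] + [3,4].
As a 24×16 matrix over Z this has rank 15, with invariant factors (1,1,1,1,1,1,1,1,1,1,1,1,1,1,1).

Reading off H_k = ker ∂_k / im ∂_{k+1}:

  H_2: rank ker ∂_2 − rank ∂_3 = (16 − 15) − 0 = 1, and there is no ∂_3, so H_2 ≅ Z.

H_2 ≅ Z.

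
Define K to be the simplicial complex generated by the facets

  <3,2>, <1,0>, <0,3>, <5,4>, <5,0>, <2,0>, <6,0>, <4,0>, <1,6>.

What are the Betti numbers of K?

Fix the vertex order 0 < 1 < 2 < 3 < 4 < 5 < 6 and write every simplex with vertices in increasing order. Then dim K = 1 and the simplices of K are:

  0-simplices (7): [0], [1], [2], [3], [4], [5], [6]
  1-simplices (9): [0,1], [0,2], [0,3], [0,4], [0,5], [0,6], [1,6], [2,3], [4,5]

giving chain groups C_0 ≅ Z^7, C_1 ≅ Z^9.

Boundary ∂_1: C_1 → C_0 sends each edge [p,q] (with p < q) to q − p.
The 7×9 boundary matrix has rank 6 and Smith normal form diag(1,1,1,1,1,1).

From H_k ≅ ker(∂_k) / im(∂_{k+1}) we obtain:

  H_0: rank C_0 − rank ∂_1 = 7 − 6 = 1, and the invariant factors of ∂_1 are all 1, so H_0 = Z.
  H_1: rank ker ∂_1 − rank ∂_2 = (9 − 6) − 0 = 3, and there is no ∂_2, so H_1 = Z^3.

Hence the Betti numbers are b_0 = 1, b_1 = 3.

b_0 = 1, b_1 = 3.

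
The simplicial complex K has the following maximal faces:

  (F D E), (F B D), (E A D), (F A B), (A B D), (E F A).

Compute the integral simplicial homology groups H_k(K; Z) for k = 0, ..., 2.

H_0 = Z,  H_1 = 0,  H_2 = Z.

Fix the vertex order A < B < D < E < F and write every simplex with vertices in increasing order. Then dim K = 2 and the simplices of K are:

  0-simplices (5): A, B, D, E, F
  1-simplices (9): AB, AD, AE, AF, BD, BF, DE, DF, EF
  2-simplices (6): ABD, ABF, ADE, AEF, BDF, DEF

so the chain groups are C_0 ≅ Z^5, C_1 ≅ Z^9, C_2 ≅ Z^6.

Boundary ∂_1: C_1 → C_0 maps an edge to its endpoints' difference, ∂[p,q] = q − p. For instance
  ∂AB = B − A.
The resulting 5×9 matrix has rank 4, and its Smith normal form has invariant factors (1,1,1,1).

Boundary ∂_2: C_2 → C_1 acts by ∂[p,q,r] = [q,r] − [p,r] + [p,q]. For instance
  ∂ABD = BD − AD + AB,
  ∂ABF = BF − AF + AB.
This gives a 9×6 integer matrix of rank 5; reducing to Smith normal form yields diagonal entries (1,1,1,1,1).

Reading off H_k = ker ∂_k / im ∂_{k+1}:

  H_0: rank C_0 − rank ∂_1 = 5 − 4 = 1, and the invariant factors of ∂_1 are all 1, so H_0 ≅ Z.
  H_1: rank ker ∂_1 − rank ∂_2 = (9 − 4) − 5 = 0, and the invariant factors of ∂_2 are all 1, so H_1 ≅ 0.
  H_2: rank ker ∂_2 − rank ∂_3 = (6 − 5) − 0 = 1, and there is no ∂_3, so H_2 ≅ Z.

As a check, the Euler characteristic is 5 − 9 + 6 = 2, which agrees with 1 − 0 + 1 = 2.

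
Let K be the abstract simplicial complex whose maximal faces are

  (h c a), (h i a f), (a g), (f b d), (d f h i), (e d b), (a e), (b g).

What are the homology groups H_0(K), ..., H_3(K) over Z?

H_0 ≅ Z,  H_1 ≅ Z^2,  H_2 = 0,  H_3 = 0.

Fix the vertex order a < b < c < d < e < f < g < h < i and write every simplex with vertices in increasing order. Then dim K = 3 and the simplices of K are:

  0-simplices (9): a, b, c, d, e, f, g, h, i
  1-simplices (18): ac, ae, af, ag, ah, ai, bd, be, bf, bg, ch, de, df, dh, di, fh, fi, hi
  2-simplices (10): ach, afh, afi, ahi, bde, bdf, dfh, dfi, dhi, fhi
  3-simplices (2): afhi, dfhi

giving chain groups C_0 ≅ Z^9, C_1 ≅ Z^18, C_2 ≅ Z^10, C_3 ≅ Z^2.

Boundary ∂_1: C_1 → C_0 sends each edge [p,q] (with p < q) to q − p. For instance
  ∂af = f − a.
The 9×18 boundary matrix has rank 8 and Smith normal form diag(1,1,1,1,1,1,1,1).

The boundary map ∂_2: C_2 → C_1 maps a triangle to the signed sum of its edges. For instance
  ∂afh = fh − ah + af,
  ∂ach = ch − ah + ac.
As a 18×10 matrix over Z this has rank 8, with invariant factors (1,1,1,1,1,1,1,1).

The boundary map ∂_3: C_3 → C_2 sends each 3-simplex σ to the alternating sum Σ_i (−1)^i (σ with its i-th vertex removed). For instance
  ∂dfhi = fhi − dhi + dfi − dfh,
  ∂afhi = fhi − ahi + afi − afh.
The resulting 10×2 matrix has rank 2, and its Smith normal form has invariant factors (1,1).

Reading off H_k = ker ∂_k / im ∂_{k+1}:

  H_0: rank C_0 − rank ∂_1 = 9 − 8 = 1, and the invariant factors of ∂_1 are all 1, so H_0 ≅ Z.
  H_1: rank ker ∂_1 − rank ∂_2 = (18 − 8) − 8 = 2, and the invariant factors of ∂_2 are all 1, so H_1 ≅ Z^2.
  H_2: rank ker ∂_2 − rank ∂_3 = (10 − 8) − 2 = 0, and the invariant factors of ∂_3 are all 1, so H_2 ≅ 0.
  H_3: rank ker ∂_3 − rank ∂_4 = (2 − 2) − 0 = 0, and there is no ∂_4, so H_3 ≅ 0.

As a check, the Euler characteristic is 9 − 18 + 10 − 2 = -1, which agrees with 1 − 2 + 0 − 0 = -1.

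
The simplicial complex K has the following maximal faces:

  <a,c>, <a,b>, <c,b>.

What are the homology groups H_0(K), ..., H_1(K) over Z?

H_0 = Z,  H_1 = Z.

We work with the vertex ordering a < b < c. The simplices of K, each written with vertices in increasing order, are:

  0-simplices (3): a, b, c
  1-simplices (3): ab, ac, bc

giving chain groups C_0 ≅ Z^3, C_1 ≅ Z^3.

Boundary ∂_1: C_1 → C_0 sends each edge [p,q] (with p < q) to q − p. For instance
  ∂ac = c − a.
This gives a 3×3 integer matrix of rank 2; reducing to Smith normal form yields diagonal entries (1,1).

Now H_k = ker ∂_k / im ∂_{k+1}, so:

  H_0: rank C_0 − rank ∂_1 = 3 − 2 = 1, and the invariant factors of ∂_1 are all 1, so H_0 ≅ Z.
  H_1: rank ker ∂_1 − rank ∂_2 = (3 − 2) − 0 = 1, and there is no ∂_2, so H_1 ≅ Z.

(K is a triangulation of the circle S^1.)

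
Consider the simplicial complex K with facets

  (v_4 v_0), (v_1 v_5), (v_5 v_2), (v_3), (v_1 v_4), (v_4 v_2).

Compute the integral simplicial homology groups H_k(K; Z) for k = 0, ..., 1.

We work with the vertex ordering v_0 < v_1 < v_2 < v_3 < v_4 < v_5. The simplices of K, each written with vertices in increasing order, are:

  0-simplices (6): [v_0], [v_1], [v_2], [v_3], [v_4], [v_5]
  1-simplices (5): [v_0,v_4], [v_1,v_4], [v_1,v_5], [v_2,v_4], [v_2,v_5]

giving chain groups C_0 ≅ Z^6, C_1 ≅ Z^5.

The boundary map ∂_1: C_1 → C_0 sends each edge [p,q] (with p < q) to q − p. For instance
  ∂[v_2,v_5] = [v_5] − [v_2].
The resulting 6×5 matrix has rank 4, and its Smith normal form has invariant factors (1,1,1,1).

Now H_k = ker ∂_k / im ∂_{k+1}, so:

  H_0: rank C_0 − rank ∂_1 = 6 − 4 = 2, and the invariant factors of ∂_1 are all 1, so H_0 ≅ Z^2.
  H_1: rank ker ∂_1 − rank ∂_2 = (5 − 4) − 0 = 1, and there is no ∂_2, so H_1 ≅ Z.

As a check, the Euler characteristic is 6 − 5 = 1, which agrees with 2 − 1 = 1.

H_0 ≅ Z^2,  H_1 ≅ Z.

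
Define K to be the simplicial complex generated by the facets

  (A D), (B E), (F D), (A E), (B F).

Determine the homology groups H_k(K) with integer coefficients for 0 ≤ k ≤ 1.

H_0 ≅ Z,  H_1 ≅ Z.

Fix the vertex order A < B < D < E < F and write every simplex with vertices in increasing order. Then dim K = 1 and the simplices of K are:

  0-simplices (5): A, B, D, E, F
  1-simplices (5): AD, AE, BE, BF, DF

so the chain groups are C_0 ≅ Z^5, C_1 ≅ Z^5.

∂_1: C_1 → C_0 maps an edge to its endpoints' difference, ∂[p,q] = q − p. For instance
  ∂BE = E − B.
The 5×5 boundary matrix has rank 4 and Smith normal form diag(1,1,1,1).

Reading off H_k = ker ∂_k / im ∂_{k+1}:

  H_0: rank C_0 − rank ∂_1 = 5 − 4 = 1, and the invariant factors of ∂_1 are all 1, so H_0 = Z.
  H_1: rank ker ∂_1 − rank ∂_2 = (5 − 4) − 0 = 1, and there is no ∂_2, so H_1 = Z.

(K is a triangulation of the circle S^1.)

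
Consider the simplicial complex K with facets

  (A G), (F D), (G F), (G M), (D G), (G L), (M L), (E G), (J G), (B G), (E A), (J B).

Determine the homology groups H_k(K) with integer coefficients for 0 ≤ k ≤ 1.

H_0 = Z,  H_1 = Z^4.

We work with the vertex ordering A < B < D < E < F < G < J < L < M. The simplices of K, each written with vertices in increasing order, are:

  0-simplices (9): A, B, D, E, F, G, J, L, M
  1-simplices (12): AE, AG, BG, BJ, DF, DG, EG, FG, GJ, GL, GM, LM

so the chain groups are C_0 ≅ Z^9, C_1 ≅ Z^12.

Boundary ∂_1: C_1 → C_0 sends each edge [p,q] (with p < q) to q − p.
As a 9×12 matrix over Z this has rank 8, with invariant factors (1,1,1,1,1,1,1,1).

Now H_k = ker ∂_k / im ∂_{k+1}, so:

  H_0: rank C_0 − rank ∂_1 = 9 − 8 = 1, and the invariant factors of ∂_1 are all 1, so H_0 = Z.
  H_1: rank ker ∂_1 − rank ∂_2 = (12 − 8) − 0 = 4, and there is no ∂_2, so H_1 = Z^4.

(K is a triangulation of a wedge of 4 circles.)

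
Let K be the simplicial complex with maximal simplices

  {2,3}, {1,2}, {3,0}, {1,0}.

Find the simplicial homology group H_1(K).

Order the vertices as 0 < 1 < 2 < 3. Listing each simplex with vertices in this order, K has dimension 1 with simplices:

  0-simplices (4): [0], [1], [2], [3]
  1-simplices (4): [0,1], [0,3], [1,2], [2,3]

so the chain groups are C_0 ≅ Z^4, C_1 ≅ Z^4.

Boundary ∂_1: C_1 → C_0 sends each edge [p,q] (with p < q) to q − p.
The 4×4 boundary matrix has rank 3 and Smith normal form diag(1,1,1).

Reading off H_k = ker ∂_k / im ∂_{k+1}:

  H_1: rank ker ∂_1 − rank ∂_2 = (4 − 3) − 0 = 1, and there is no ∂_2, so H_1 = Z.

H_1 = Z.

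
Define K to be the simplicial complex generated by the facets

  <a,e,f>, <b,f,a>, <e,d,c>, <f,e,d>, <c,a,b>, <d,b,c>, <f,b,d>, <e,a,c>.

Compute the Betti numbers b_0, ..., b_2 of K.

K has 6 vertices, 12 edges, 8 triangles.
rank ∂_0 = 0, rank ∂_1 = 5 ⇒ b_0 = 6 − 0 − 5 = 1; all invariant factors of ∂_1 are 1 so no torsion. So H_0 ≅ Z.
rank ∂_1 = 5, rank ∂_2 = 7 ⇒ b_1 = 12 − 5 − 7 = 0; all invariant factors of ∂_2 are 1 so no torsion. So H_1 ≅ 0.
rank ∂_2 = 7, rank ∂_3 = 0 ⇒ b_2 = 8 − 7 − 0 = 1. So H_2 ≅ Z.

b_0 = 1, b_1 = 0, b_2 = 1.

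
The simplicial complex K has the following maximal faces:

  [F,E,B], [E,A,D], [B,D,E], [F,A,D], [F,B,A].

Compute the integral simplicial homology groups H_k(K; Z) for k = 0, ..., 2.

H_0 ≅ Z,  H_1 ≅ Z,  H_2 = 0.

Fix the vertex order A < B < D < E < F and write every simplex with vertices in increasing order. Then dim K = 2 and the simplices of K are:

  0-simplices (5): A, B, D, E, F
  1-simplices (10): AB, AD, AE, AF, BD, BE, BF, DE, DF, EF
  2-simplices (5): ABF, ADE, ADF, BDE, BEF

Hence C_0 ≅ Z^5, C_1 ≅ Z^10, C_2 ≅ Z^5.

∂_1: C_1 → C_0 maps an edge to its endpoints' difference, ∂[p,q] = q − p. For instance
  ∂BD = D − B.
As a 5×10 matrix over Z this has rank 4, with invariant factors (1,1,1,1).

The boundary map ∂_2: C_2 → C_1 sends each 2-simplex [p,q,r] to [q,r] − [p,r] + [p,q]. For instance
  ∂ADF = DF − AF + AD,
  ∂ABF = BF − AF + AB.
The resulting 10×5 matrix has rank 5, and its Smith normal form has invariant factors (1,1,1,1,1).

Reading off H_k = ker ∂_k / im ∂_{k+1}:

  H_0: rank C_0 − rank ∂_1 = 5 − 4 = 1, and the invariant factors of ∂_1 are all 1, so H_0 = Z.
  H_1: rank ker ∂_1 − rank ∂_2 = (10 − 4) − 5 = 1, and the invariant factors of ∂_2 are all 1, so H_1 = Z.
  H_2: rank ker ∂_2 − rank ∂_3 = (5 − 5) − 0 = 0, and there is no ∂_3, so H_2 = 0.

(K is a triangulation of the Möbius band.)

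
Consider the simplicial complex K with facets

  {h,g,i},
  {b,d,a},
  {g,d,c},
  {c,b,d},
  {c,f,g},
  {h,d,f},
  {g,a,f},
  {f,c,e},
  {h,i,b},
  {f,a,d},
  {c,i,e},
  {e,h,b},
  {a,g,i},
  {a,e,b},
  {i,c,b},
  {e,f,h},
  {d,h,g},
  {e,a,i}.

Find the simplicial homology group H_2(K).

Take the total order a < b < c < d < e < f < g < h < i on the vertex set. Then K (dimension 2) consists of the simplices:

  0-simplices (9): a, b, c, d, e, f, g, h, i
  1-simplices (27): ab, ad, ae, af, ag, ai, bc, bd, be, bh, bi, cd, ce, cf, cg, ci, df, dg, dh, ef, eh, ei, fg, fh, gh, gi, hi
  2-simplices (18): abd, abe, adf, aei, afg, agi, bcd, bci, beh, bhi, cdg, cef, cei, cfg, dfh, dgh, efh, ghi

so the chain groups are C_0 ≅ Z^9, C_1 ≅ Z^27, C_2 ≅ Z^18.

∂_1: C_1 → C_0 sends each edge [p,q] (with p < q) to q − p.
This gives a 9×27 integer matrix of rank 8; reducing to Smith normal form yields diagonal entries (1,1,1,1,1,1,1,1).

∂_2: C_2 → C_1 acts by ∂[p,q,r] = [q,r] − [p,r] + [p,q]. For instance
  ∂abd = bd − ad + ab,
  ∂bhi = hi − bi + bh.
The resulting 27×18 matrix has rank 18, and its Smith normal form has invariant factors (1,1,1,1,1,1,1,1,1,1,1,1,1,1,1,1,1,2).

Computing H_k = (kernel of ∂_k) / (image of ∂_{k+1}):

  H_2: rank ker ∂_2 − rank ∂_3 = (18 − 18) − 0 = 0, and there is no ∂_3, so H_2 ≅ 0.

H_2 = 0.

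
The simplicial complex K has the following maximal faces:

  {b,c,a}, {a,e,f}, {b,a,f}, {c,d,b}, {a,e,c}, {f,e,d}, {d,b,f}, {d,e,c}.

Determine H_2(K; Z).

H_2 ≅ Z.

We work with the vertex ordering a < b < c < d < e < f. The simplices of K, each written with vertices in increasing order, are:

  0-simplices (6): a, b, c, d, e, f
  1-simplices (12): ab, ac, ae, af, bc, bd, bf, cd, ce, de, df, ef
  2-simplices (8): abc, abf, ace, aef, bcd, bdf, cde, def

Hence C_0 ≅ Z^6, C_1 ≅ Z^12, C_2 ≅ Z^8.

Boundary ∂_1: C_1 → C_0 sends each edge [p,q] (with p < q) to q − p. For instance
  ∂ef = f − e.
The 6×12 boundary matrix has rank 5 and Smith normal form diag(1,1,1,1,1).

∂_2: C_2 → C_1 acts by ∂[p,q,r] = [q,r] − [p,r] + [p,q]. For instance
  ∂abc = bc − ac + ab,
  ∂cde = de − ce + cd.
As a 12×8 matrix over Z this has rank 7, with invariant factors (1,1,1,1,1,1,1).

Reading off H_k = ker ∂_k / im ∂_{k+1}:

  H_2: rank ker ∂_2 − rank ∂_3 = (8 − 7) − 0 = 1, and there is no ∂_3, so H_2 = Z.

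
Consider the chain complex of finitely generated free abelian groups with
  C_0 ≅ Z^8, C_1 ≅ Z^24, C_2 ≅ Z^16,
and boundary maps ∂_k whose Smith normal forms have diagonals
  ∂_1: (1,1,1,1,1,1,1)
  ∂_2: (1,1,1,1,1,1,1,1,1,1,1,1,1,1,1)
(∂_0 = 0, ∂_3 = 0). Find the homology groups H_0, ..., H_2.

H_0 ≅ Z,  H_1 ≅ Z^2,  H_2 ≅ Z.

H_0: b_0 = 8 − 0 − 7 = 1; torsion from ∂_1 factors > 1: none. So H_0 ≅ Z.
H_1: b_1 = 24 − 7 − 15 = 2; torsion from ∂_2 factors > 1: none. So H_1 ≅ Z^2.
H_2: b_2 = 16 − 15 − 0 = 1; torsion from ∂_3 factors > 1: none. So H_2 ≅ Z.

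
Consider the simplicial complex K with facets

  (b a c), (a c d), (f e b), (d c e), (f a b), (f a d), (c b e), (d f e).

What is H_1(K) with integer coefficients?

H_1 ≅ 0.

Fix the vertex order a < b < c < d < e < f and write every simplex with vertices in increasing order. Then dim K = 2 and the simplices of K are:

  0-simplices (6): a, b, c, d, e, f
  1-simplices (12): ab, ac, ad, af, bc, be, bf, cd, ce, de, df, ef
  2-simplices (8): abc, abf, acd, adf, bce, bef, cde, def

so the chain groups are C_0 ≅ Z^6, C_1 ≅ Z^12, C_2 ≅ Z^8.

∂_1: C_1 → C_0 is given by ∂[p,q] = [q] − [p]. For instance
  ∂ce = e − c.
As a 6×12 matrix over Z this has rank 5, with invariant factors (1,1,1,1,1).

The boundary map ∂_2: C_2 → C_1 acts by ∂[p,q,r] = [q,r] − [p,r] + [p,q]. For instance
  ∂bef = ef − bf + be,
  ∂abf = bf − af + ab.
The 12×8 boundary matrix has rank 7 and Smith normal form diag(1,1,1,1,1,1,1).

Now H_k = ker ∂_k / im ∂_{k+1}, so:

  H_1: rank ker ∂_1 − rank ∂_2 = (12 − 5) − 7 = 0, and the invariant factors of ∂_2 are all 1, so H_1 = 0.

(K is a triangulation of the 2-sphere S^2.)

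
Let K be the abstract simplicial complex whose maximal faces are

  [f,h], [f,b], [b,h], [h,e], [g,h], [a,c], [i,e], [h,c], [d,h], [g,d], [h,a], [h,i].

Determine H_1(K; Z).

K has 9 vertices, 12 edges.
rank ∂_1 = 8, rank ∂_2 = 0 ⇒ b_1 = 12 − 8 − 0 = 4. So H_1 = Z^4.

H_1 = Z^4.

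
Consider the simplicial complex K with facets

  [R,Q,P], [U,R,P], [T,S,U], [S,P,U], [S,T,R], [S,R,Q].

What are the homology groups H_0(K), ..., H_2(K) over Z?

Order the vertices as P < Q < R < S < T < U. Listing each simplex with vertices in this order, K has dimension 2 with simplices:

  0-simplices (6): P, Q, R, S, T, U
  1-simplices (12): PQ, PR, PS, PU, QR, QS, RS, RT, RU, ST, SU, TU
  2-simplices (6): PQR, PRU, PSU, QRS, RST, STU

so the chain groups are C_0 ≅ Z^6, C_1 ≅ Z^12, C_2 ≅ Z^6.

∂_1: C_1 → C_0 sends each edge [p,q] (with p < q) to q − p. For instance
  ∂PU = U − P.
As a 6×12 matrix over Z this has rank 5, with invariant factors (1,1,1,1,1).

Boundary ∂_2: C_2 → C_1 acts by ∂[p,q,r] = [q,r] − [p,r] + [p,q]. For instance
  ∂PRU = RU − PU + PR,
  ∂PQR = QR − PR + PQ.
The 12×6 boundary matrix has rank 6 and Smith normal form diag(1,1,1,1,1,1).

Computing H_k = (kernel of ∂_k) / (image of ∂_{k+1}):

  H_0: rank C_0 − rank ∂_1 = 6 − 5 = 1, and the invariant factors of ∂_1 are all 1, so H_0 ≅ Z.
  H_1: rank ker ∂_1 − rank ∂_2 = (12 − 5) − 6 = 1, and the invariant factors of ∂_2 are all 1, so H_1 ≅ Z.
  H_2: rank ker ∂_2 − rank ∂_3 = (6 − 6) − 0 = 0, and there is no ∂_3, so H_2 ≅ 0.

As a check, the Euler characteristic is 6 − 12 + 6 = 0, which agrees with 1 − 1 + 0 = 0.

H_0 ≅ Z,  H_1 ≅ Z,  H_2 = 0.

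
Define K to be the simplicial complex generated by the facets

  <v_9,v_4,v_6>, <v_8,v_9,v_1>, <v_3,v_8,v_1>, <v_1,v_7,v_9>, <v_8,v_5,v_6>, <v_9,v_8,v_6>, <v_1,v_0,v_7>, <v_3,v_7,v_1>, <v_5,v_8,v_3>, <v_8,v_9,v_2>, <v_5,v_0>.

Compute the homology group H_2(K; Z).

Order the vertices as v_0 < v_1 < v_2 < v_3 < v_4 < v_5 < v_6 < v_7 < v_8 < v_9. Listing each simplex with vertices in this order, K has dimension 2 with simplices:

  0-simplices (10): [v_0], [v_1], [v_2], [v_3], [v_4], [v_5], [v_6], [v_7], [v_8], [v_9]
  1-simplices (20): (20 of them)
  2-simplices (10): [v_0,v_1,v_7], [v_1,v_3,v_7], [v_1,v_3,v_8], [v_1,v_7,v_9], [v_1,v_8,v_9], [v_2,v_8,v_9], [v_3,v_5,v_8], [v_4,v_6,v_9], [v_5,v_6,v_8], [v_6,v_8,v_9]

so the chain groups are C_0 ≅ Z^10, C_1 ≅ Z^20, C_2 ≅ Z^10.

∂_1: C_1 → C_0 is given by ∂[p,q] = [q] − [p].
This gives a 10×20 integer matrix of rank 9; reducing to Smith normal form yields diagonal entries (1,1,1,1,1,1,1,1,1).

∂_2: C_2 → C_1 sends each 2-simplex [p,q,r] to [q,r] − [p,r] + [p,q]. For instance
  ∂[v_6,v_8,v_9] = [v_8,v_9] − [v_6,v_9] + [v_6,v_8],
  ∂[v_4,v_6,v_9] = [v_6,v_9] − [v_4,v_9] + [v_4,v_6].
The 20×10 boundary matrix has rank 10 and Smith normal form diag(1,1,1,1,1,1,1,1,1,1).

Reading off H_k = ker ∂_k / im ∂_{k+1}:

  H_2: rank ker ∂_2 − rank ∂_3 = (10 − 10) − 0 = 0, and there is no ∂_3, so H_2 ≅ 0.

H_2 ≅ 0.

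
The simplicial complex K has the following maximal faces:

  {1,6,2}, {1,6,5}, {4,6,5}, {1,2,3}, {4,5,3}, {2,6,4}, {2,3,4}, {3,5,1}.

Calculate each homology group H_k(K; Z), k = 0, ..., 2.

H_0 = Z,  H_1 = 0,  H_2 = Z.

Take the total order 1 < 2 < 3 < 4 < 5 < 6 on the vertex set. Then K (dimension 2) consists of the simplices:

  0-simplices (6): [1], [2], [3], [4], [5], [6]
  1-simplices (12): [1,2], [1,3], [1,5], [1,6], [2,3], [2,4], [2,6], [3,4], [3,5], [4,5], [4,6], [5,6]
  2-simplices (8): [1,2,3], [1,2,6], [1,3,5], [1,5,6], [2,3,4], [2,4,6], [3,4,5], [4,5,6]

giving chain groups C_0 ≅ Z^6, C_1 ≅ Z^12, C_2 ≅ Z^8.

∂_1: C_1 → C_0 is given by ∂[p,q] = [q] − [p]. For instance
  ∂[2,6] = [6] − [2].
As a 6×12 matrix over Z this has rank 5, with invariant factors (1,1,1,1,1).

∂_2: C_2 → C_1 maps a triangle to the signed sum of its edges. For instance
  ∂[1,5,6] = [5,6] − [1,6] + [1,5],
  ∂[1,3,5] = [3,5] − [1,5] + [1,3].
The 12×8 boundary matrix has rank 7 and Smith normal form diag(1,1,1,1,1,1,1).

From H_k ≅ ker(∂_k) / im(∂_{k+1}) we obtain:

  H_0: rank C_0 − rank ∂_1 = 6 − 5 = 1, and the invariant factors of ∂_1 are all 1, so H_0 = Z.
  H_1: rank ker ∂_1 − rank ∂_2 = (12 − 5) − 7 = 0, and the invariant factors of ∂_2 are all 1, so H_1 = 0.
  H_2: rank ker ∂_2 − rank ∂_3 = (8 − 7) − 0 = 1, and there is no ∂_3, so H_2 = Z.

As a check, the Euler characteristic is 6 − 12 + 8 = 2, which agrees with 1 − 0 + 1 = 2.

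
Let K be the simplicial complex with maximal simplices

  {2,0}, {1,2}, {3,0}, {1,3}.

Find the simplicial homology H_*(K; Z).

H_0 = Z,  H_1 = Z.

Order the vertices as 0 < 1 < 2 < 3. Listing each simplex with vertices in this order, K has dimension 1 with simplices:

  0-simplices (4): [0], [1], [2], [3]
  1-simplices (4): [0,2], [0,3], [1,2], [1,3]

so the chain groups are C_0 ≅ Z^4, C_1 ≅ Z^4.

∂_1: C_1 → C_0 sends each edge [p,q] (with p < q) to q − p.
The 4×4 boundary matrix has rank 3 and Smith normal form diag(1,1,1).

Reading off H_k = ker ∂_k / im ∂_{k+1}:

  H_0: rank C_0 − rank ∂_1 = 4 − 3 = 1, and the invariant factors of ∂_1 are all 1, so H_0 ≅ Z.
  H_1: rank ker ∂_1 − rank ∂_2 = (4 − 3) − 0 = 1, and there is no ∂_2, so H_1 ≅ Z.

As a check, the Euler characteristic is 4 − 4 = 0, which agrees with 1 − 1 = 0.
(K is a triangulation of the circle S^1.)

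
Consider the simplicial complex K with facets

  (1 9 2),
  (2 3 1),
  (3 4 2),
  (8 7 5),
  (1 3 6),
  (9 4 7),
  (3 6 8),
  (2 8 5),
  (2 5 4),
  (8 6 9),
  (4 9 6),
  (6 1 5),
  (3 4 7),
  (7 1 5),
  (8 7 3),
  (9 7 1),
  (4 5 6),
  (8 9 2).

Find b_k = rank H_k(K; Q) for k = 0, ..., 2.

Fix the vertex order 1 < 2 < 3 < 4 < 5 < 6 < 7 < 8 < 9 and write every simplex with vertices in increasing order. Then dim K = 2 and the simplices of K are:

  0-simplices (9): [1], [2], [3], [4], [5], [6], [7], [8], [9]
  1-simplices (27): (27 of them)
  2-simplices (18): [1,2,3], [1,2,9], [1,3,6], [1,5,6], [1,5,7], [1,7,9], [2,3,4], [2,4,5], [2,5,8], [2,8,9], [3,4,7], [3,6,8], [3,7,8], [4,5,6], [4,6,9], [4,7,9], [5,7,8], [6,8,9]

so the chain groups are C_0 ≅ Z^9, C_1 ≅ Z^27, C_2 ≅ Z^18.

The boundary map ∂_1: C_1 → C_0 maps an edge to its endpoints' difference, ∂[p,q] = q − p. For instance
  ∂[4,7] = [7] − [4].
This gives a 9×27 integer matrix of rank 8; reducing to Smith normal form yields diagonal entries (1,1,1,1,1,1,1,1).

Boundary ∂_2: C_2 → C_1 acts by ∂[p,q,r] = [q,r] − [p,r] + [p,q]. For instance
  ∂[1,5,7] = [5,7] − [1,7] + [1,5],
  ∂[2,4,5] = [4,5] − [2,5] + [2,4].
As a 27×18 matrix over Z this has rank 17, with invariant factors (1,1,1,1,1,1,1,1,1,1,1,1,1,1,1,1,1).

Now H_k = ker ∂_k / im ∂_{k+1}, so:

  H_0: rank C_0 − rank ∂_1 = 9 − 8 = 1, and the invariant factors of ∂_1 are all 1, so H_0 = Z.
  H_1: rank ker ∂_1 − rank ∂_2 = (27 − 8) − 17 = 2, and the invariant factors of ∂_2 are all 1, so H_1 = Z^2.
  H_2: rank ker ∂_2 − rank ∂_3 = (18 − 17) − 0 = 1, and there is no ∂_3, so H_2 = Z.

(K is a triangulation of the torus T^2.)

Hence the Betti numbers are b_0 = 1, b_1 = 2, b_2 = 1.

b_0 = 1, b_1 = 2, b_2 = 1.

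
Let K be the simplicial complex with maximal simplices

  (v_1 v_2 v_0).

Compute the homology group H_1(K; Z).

Take the total order v_0 < v_1 < v_2 on the vertex set. Then K (dimension 2) consists of the simplices:

  0-simplices (3): [v_0], [v_1], [v_2]
  1-simplices (3): [v_0,v_1], [v_0,v_2], [v_1,v_2]
  2-simplices (1): [v_0,v_1,v_2]

giving chain groups C_0 ≅ Z^3, C_1 ≅ Z^3, C_2 ≅ Z^1.

Boundary ∂_1: C_1 → C_0 sends each edge [p,q] (with p < q) to q − p. For instance
  ∂[v_0,v_1] = [v_1] − [v_0].
The resulting 3×3 matrix has rank 2, and its Smith normal form has invariant factors (1,1).

∂_2: C_2 → C_1 acts by ∂[p,q,r] = [q,r] − [p,r] + [p,q]. For instance
  ∂[v_0,v_1,v_2] = [v_1,v_2] − [v_0,v_2] + [v_0,v_1].
This gives a 3×1 integer matrix of rank 1; reducing to Smith normal form yields diagonal entries (1).

Now H_k = ker ∂_k / im ∂_{k+1}, so:

  H_1: rank ker ∂_1 − rank ∂_2 = (3 − 2) − 1 = 0, and the invariant factors of ∂_2 are all 1, so H_1 ≅ 0.

H_1 = 0.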